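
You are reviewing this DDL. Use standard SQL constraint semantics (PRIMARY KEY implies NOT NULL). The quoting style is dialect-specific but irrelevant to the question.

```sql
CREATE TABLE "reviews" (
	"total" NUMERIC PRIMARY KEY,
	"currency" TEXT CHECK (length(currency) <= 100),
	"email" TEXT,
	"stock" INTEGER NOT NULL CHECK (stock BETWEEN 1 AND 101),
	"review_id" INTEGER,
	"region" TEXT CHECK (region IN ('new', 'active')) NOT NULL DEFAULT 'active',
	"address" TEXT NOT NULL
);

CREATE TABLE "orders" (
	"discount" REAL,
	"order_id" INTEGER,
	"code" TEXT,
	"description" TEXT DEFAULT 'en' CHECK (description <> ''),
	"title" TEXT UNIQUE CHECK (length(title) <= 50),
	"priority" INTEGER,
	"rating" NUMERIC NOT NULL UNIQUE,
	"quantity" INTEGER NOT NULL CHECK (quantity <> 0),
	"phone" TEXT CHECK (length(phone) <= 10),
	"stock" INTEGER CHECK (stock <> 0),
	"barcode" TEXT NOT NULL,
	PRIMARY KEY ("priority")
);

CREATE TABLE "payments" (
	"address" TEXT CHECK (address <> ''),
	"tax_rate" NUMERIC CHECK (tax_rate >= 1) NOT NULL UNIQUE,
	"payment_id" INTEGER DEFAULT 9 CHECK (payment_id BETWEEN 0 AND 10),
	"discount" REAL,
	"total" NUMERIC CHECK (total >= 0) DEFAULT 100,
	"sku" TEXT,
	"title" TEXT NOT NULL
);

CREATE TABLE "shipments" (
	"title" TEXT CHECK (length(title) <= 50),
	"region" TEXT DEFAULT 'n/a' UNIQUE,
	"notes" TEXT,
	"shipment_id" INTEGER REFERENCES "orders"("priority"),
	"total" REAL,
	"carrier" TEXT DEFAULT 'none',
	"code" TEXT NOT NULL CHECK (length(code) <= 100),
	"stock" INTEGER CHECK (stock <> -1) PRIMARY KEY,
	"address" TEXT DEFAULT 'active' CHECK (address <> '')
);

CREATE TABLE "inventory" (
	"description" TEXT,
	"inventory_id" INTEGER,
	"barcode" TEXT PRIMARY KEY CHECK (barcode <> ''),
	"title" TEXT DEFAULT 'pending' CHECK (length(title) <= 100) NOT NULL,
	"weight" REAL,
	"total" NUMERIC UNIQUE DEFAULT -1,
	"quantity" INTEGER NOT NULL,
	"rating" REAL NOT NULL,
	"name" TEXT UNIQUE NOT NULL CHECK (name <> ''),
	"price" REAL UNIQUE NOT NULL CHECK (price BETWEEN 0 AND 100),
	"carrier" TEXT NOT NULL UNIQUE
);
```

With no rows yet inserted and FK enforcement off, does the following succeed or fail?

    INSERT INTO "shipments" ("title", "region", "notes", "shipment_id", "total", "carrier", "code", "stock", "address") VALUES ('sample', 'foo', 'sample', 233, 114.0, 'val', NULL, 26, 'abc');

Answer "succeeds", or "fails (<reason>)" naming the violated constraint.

fails (NOT NULL on code)

code is explicitly set to NULL, but code is declared NOT NULL.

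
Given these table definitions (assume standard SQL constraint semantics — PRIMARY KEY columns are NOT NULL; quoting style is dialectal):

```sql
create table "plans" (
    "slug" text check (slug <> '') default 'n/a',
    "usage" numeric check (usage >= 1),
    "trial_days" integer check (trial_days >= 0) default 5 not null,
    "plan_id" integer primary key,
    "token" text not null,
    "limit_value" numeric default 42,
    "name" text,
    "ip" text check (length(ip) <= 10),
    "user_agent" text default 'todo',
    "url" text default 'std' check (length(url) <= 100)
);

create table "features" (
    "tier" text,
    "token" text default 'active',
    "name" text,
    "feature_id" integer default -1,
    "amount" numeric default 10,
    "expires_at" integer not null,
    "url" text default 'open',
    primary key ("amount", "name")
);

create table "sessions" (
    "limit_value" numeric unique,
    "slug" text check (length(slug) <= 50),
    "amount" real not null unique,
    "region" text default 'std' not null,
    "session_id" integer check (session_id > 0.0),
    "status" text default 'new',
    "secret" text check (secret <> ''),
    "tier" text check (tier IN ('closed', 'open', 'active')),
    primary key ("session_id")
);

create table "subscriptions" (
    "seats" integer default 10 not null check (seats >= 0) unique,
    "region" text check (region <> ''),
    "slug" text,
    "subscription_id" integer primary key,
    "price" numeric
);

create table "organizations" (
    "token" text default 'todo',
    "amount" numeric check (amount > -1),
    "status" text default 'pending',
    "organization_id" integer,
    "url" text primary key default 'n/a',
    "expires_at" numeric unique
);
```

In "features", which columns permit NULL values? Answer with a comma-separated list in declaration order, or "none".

- tier: no NOT NULL constraint applies → nullable.
- token: DEFAULT only fills an omitted column; an explicit NULL is still allowed → nullable.
- name: part of the PRIMARY KEY, which implies NOT NULL → not nullable.
- feature_id: DEFAULT only fills an omitted column; an explicit NULL is still allowed → nullable.
- amount: part of the PRIMARY KEY, which implies NOT NULL → not nullable.
- expires_at: declared NOT NULL → not nullable.
- url: DEFAULT only fills an omitted column; an explicit NULL is still allowed → nullable.

tier, token, feature_id, url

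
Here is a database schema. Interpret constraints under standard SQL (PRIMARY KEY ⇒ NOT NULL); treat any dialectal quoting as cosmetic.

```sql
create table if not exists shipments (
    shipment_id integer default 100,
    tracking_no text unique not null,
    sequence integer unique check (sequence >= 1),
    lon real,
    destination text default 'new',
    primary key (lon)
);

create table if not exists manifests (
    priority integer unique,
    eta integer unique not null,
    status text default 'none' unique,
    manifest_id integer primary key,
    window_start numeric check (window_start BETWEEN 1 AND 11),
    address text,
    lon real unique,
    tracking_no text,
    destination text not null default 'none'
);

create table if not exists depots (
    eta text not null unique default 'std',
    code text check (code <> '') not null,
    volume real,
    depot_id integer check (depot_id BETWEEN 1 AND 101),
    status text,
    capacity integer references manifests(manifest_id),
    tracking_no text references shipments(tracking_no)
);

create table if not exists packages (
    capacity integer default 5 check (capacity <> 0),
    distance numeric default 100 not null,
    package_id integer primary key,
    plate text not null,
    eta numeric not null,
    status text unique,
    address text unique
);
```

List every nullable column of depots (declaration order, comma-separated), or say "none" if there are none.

- eta: declared NOT NULL → not nullable.
- code: declared NOT NULL → not nullable.
- volume: no NOT NULL constraint applies → nullable.
- depot_id: CHECK does not forbid NULL (a CHECK constraint passes when its expression is NULL) → nullable.
- status: no NOT NULL constraint applies → nullable.
- capacity: a foreign key column may be NULL unless separately constrained → nullable.
- tracking_no: a foreign key column may be NULL unless separately constrained → nullable.

volume, depot_id, status, capacity, tracking_no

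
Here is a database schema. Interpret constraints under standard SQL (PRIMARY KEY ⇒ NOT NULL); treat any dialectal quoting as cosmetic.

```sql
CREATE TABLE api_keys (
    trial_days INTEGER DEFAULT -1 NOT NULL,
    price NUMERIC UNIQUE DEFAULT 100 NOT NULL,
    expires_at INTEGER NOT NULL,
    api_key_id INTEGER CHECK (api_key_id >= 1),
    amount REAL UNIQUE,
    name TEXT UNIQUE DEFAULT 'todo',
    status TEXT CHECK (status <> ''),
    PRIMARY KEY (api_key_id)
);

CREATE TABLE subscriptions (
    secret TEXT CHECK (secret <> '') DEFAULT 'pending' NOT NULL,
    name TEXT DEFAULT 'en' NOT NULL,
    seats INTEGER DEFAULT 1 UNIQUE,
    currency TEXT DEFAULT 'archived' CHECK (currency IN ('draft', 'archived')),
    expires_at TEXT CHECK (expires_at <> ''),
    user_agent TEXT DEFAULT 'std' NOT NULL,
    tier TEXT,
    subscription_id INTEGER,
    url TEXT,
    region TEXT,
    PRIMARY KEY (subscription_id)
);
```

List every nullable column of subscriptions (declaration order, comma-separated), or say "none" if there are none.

- secret: declared NOT NULL → not nullable.
- name: declared NOT NULL → not nullable.
- seats: UNIQUE does not imply NOT NULL → nullable.
- currency: CHECK does not forbid NULL (a CHECK constraint passes when its expression is NULL) → nullable.
- expires_at: CHECK does not forbid NULL (a CHECK constraint passes when its expression is NULL) → nullable.
- user_agent: declared NOT NULL → not nullable.
- tier: no NOT NULL constraint applies → nullable.
- subscription_id: part of the PRIMARY KEY, which implies NOT NULL → not nullable.
- url: no NOT NULL constraint applies → nullable.
- region: no NOT NULL constraint applies → nullable.

seats, currency, expires_at, tier, url, region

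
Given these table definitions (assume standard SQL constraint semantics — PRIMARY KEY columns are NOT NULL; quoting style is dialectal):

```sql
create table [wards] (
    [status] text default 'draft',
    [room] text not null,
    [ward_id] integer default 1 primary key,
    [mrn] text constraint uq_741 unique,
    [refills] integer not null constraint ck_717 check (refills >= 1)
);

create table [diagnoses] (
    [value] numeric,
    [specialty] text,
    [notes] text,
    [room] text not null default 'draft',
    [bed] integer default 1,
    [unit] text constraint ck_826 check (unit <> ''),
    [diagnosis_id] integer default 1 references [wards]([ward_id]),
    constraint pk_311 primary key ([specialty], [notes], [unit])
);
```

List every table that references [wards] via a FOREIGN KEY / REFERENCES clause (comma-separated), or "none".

- diagnoses.diagnosis_id references wards(ward_id).

diagnoses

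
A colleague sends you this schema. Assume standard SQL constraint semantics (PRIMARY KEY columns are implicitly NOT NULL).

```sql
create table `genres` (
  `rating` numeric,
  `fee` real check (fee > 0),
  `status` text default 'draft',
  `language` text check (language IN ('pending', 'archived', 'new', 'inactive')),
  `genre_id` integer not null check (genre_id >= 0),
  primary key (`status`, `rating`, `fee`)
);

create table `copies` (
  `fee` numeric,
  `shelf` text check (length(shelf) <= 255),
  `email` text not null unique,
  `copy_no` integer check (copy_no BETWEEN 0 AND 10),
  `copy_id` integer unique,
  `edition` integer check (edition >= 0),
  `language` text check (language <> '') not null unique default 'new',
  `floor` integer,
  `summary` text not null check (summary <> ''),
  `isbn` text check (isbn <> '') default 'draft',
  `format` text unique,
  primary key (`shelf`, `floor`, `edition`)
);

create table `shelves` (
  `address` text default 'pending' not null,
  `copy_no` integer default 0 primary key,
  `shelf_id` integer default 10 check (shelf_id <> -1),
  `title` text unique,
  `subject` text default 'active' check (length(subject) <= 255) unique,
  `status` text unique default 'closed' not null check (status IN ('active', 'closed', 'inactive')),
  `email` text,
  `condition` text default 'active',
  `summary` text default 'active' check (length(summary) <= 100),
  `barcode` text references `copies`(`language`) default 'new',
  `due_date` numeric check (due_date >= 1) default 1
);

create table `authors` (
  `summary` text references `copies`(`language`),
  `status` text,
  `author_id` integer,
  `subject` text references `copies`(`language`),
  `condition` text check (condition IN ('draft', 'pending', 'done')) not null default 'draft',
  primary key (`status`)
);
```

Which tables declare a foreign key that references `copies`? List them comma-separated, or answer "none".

shelves, authors

- shelves.barcode references copies(language).
- authors.summary references copies(language).
- authors.subject references copies(language).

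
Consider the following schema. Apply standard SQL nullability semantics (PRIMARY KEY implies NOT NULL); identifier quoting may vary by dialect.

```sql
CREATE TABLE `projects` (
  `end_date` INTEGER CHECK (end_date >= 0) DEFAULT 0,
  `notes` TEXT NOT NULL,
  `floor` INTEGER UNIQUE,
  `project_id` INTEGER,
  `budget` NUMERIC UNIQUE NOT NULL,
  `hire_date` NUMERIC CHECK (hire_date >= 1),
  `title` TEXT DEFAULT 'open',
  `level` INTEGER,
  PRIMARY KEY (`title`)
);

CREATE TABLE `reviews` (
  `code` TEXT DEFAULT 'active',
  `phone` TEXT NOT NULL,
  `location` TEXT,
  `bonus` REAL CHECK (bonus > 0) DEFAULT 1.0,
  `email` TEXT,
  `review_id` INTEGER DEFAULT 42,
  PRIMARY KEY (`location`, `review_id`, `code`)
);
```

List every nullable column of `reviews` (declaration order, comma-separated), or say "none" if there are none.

- code: part of the PRIMARY KEY, which implies NOT NULL → not nullable.
- phone: declared NOT NULL → not nullable.
- location: part of the PRIMARY KEY, which implies NOT NULL → not nullable.
- bonus: CHECK does not forbid NULL (a CHECK constraint passes when its expression is NULL) → nullable.
- email: no NOT NULL constraint applies → nullable.
- review_id: part of the PRIMARY KEY, which implies NOT NULL → not nullable.

bonus, email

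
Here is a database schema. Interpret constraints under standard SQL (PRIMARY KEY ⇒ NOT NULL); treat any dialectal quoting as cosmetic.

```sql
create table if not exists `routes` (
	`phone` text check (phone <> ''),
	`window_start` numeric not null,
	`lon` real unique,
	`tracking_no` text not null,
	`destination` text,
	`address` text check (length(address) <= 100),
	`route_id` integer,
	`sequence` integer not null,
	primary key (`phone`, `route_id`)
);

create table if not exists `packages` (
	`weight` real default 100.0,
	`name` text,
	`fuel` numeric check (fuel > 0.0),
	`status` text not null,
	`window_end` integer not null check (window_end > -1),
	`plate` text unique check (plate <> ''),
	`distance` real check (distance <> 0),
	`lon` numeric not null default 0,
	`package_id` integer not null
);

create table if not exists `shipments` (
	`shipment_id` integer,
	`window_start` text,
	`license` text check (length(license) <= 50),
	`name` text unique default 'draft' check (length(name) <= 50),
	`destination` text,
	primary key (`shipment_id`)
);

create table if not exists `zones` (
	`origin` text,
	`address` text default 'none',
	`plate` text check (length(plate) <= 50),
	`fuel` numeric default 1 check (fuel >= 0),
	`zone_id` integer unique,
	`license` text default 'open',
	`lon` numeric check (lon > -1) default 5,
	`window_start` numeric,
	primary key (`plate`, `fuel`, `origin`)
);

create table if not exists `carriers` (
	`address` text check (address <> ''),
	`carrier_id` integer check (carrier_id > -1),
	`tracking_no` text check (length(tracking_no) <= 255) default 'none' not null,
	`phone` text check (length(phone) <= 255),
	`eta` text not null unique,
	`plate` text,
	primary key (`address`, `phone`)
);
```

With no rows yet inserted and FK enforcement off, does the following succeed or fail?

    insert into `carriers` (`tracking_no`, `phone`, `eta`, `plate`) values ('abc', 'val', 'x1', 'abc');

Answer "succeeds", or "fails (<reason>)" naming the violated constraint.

address is omitted from the column list and has no DEFAULT, so it would receive NULL.
But address is part of the PRIMARY KEY (implied NOT NULL).

fails (NOT NULL on address)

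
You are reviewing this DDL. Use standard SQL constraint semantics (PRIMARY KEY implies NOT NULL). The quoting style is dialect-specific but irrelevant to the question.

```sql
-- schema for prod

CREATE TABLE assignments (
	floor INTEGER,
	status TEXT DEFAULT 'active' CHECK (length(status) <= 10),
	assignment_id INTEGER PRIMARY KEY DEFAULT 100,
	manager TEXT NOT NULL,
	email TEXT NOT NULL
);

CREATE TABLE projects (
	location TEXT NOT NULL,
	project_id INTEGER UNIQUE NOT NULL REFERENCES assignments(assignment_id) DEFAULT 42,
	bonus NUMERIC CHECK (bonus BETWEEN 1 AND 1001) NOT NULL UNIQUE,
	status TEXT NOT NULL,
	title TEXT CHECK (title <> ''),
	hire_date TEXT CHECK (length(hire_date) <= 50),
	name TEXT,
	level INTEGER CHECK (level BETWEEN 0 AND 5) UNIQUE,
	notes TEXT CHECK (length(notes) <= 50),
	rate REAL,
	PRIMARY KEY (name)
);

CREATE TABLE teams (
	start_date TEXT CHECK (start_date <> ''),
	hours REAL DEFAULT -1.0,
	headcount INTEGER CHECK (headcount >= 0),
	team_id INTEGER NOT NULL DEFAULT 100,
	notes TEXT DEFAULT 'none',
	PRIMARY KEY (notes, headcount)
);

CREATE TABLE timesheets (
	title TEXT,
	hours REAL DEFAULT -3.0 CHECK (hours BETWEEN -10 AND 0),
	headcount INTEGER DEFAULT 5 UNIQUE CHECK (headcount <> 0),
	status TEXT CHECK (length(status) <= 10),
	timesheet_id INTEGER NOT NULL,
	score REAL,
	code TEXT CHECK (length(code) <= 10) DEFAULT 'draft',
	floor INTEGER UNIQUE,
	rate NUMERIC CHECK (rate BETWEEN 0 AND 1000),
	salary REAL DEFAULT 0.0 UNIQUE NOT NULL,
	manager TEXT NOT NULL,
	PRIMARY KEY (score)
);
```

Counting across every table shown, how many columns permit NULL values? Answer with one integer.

16

assignments: 2 nullable (floor, status — PK (assignment_id) and explicit NOT NULL columns excluded).
projects: 5 nullable (title, hire_date, level, notes, rate — PK (name) and explicit NOT NULL columns excluded).
teams: 2 nullable (start_date, hours — PK (notes, headcount) and explicit NOT NULL columns excluded).
timesheets: 7 nullable (title, hours, headcount, status, code, floor, rate — PK (score) and explicit NOT NULL columns excluded).
Total: 2 + 5 + 2 + 7 = 16.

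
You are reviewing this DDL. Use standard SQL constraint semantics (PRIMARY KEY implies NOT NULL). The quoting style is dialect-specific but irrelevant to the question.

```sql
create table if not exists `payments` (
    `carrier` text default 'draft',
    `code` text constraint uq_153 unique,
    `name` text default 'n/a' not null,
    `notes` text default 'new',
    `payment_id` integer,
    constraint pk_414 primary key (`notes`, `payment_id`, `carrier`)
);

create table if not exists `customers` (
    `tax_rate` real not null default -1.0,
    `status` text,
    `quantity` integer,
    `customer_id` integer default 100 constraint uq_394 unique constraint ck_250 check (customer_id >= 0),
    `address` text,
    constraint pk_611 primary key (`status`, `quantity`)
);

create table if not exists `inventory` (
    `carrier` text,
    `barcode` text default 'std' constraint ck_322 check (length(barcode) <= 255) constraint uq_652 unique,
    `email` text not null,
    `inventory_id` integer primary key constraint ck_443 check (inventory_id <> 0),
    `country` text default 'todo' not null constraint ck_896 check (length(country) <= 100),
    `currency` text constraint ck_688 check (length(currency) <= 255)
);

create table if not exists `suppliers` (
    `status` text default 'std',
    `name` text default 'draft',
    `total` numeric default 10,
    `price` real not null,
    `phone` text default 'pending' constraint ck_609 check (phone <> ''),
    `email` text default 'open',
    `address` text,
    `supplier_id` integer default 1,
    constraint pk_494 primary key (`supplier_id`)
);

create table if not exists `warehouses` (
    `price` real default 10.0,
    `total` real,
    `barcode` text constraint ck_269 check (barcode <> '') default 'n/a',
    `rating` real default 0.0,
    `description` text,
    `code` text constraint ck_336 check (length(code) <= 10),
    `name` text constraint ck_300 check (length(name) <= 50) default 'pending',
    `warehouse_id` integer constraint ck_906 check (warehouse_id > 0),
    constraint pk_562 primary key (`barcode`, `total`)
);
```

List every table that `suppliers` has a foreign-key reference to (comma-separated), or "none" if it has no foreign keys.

No column in suppliers has a REFERENCES clause.

none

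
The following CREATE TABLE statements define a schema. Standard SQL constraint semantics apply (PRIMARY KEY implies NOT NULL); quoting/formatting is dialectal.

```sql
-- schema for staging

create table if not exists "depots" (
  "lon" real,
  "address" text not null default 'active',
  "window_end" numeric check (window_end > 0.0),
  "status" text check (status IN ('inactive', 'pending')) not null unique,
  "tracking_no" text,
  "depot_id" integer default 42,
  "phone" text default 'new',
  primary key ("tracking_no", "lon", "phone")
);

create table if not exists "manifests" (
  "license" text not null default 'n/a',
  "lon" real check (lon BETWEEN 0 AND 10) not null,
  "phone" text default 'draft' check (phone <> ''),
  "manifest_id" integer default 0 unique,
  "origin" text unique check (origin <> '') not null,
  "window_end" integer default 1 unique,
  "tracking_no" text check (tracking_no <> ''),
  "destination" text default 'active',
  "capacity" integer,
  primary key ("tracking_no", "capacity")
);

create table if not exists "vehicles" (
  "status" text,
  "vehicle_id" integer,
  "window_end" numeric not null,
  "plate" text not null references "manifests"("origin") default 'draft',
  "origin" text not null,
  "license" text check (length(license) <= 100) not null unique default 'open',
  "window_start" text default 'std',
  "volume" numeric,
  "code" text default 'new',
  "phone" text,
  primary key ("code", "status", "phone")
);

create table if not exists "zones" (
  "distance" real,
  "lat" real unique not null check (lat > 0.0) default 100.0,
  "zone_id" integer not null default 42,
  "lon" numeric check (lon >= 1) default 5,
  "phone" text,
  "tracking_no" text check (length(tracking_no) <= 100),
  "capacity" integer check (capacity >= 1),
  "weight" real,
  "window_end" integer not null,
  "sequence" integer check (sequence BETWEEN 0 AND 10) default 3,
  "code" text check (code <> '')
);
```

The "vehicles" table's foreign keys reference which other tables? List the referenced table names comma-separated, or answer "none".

- plate REFERENCES manifests(origin).

manifests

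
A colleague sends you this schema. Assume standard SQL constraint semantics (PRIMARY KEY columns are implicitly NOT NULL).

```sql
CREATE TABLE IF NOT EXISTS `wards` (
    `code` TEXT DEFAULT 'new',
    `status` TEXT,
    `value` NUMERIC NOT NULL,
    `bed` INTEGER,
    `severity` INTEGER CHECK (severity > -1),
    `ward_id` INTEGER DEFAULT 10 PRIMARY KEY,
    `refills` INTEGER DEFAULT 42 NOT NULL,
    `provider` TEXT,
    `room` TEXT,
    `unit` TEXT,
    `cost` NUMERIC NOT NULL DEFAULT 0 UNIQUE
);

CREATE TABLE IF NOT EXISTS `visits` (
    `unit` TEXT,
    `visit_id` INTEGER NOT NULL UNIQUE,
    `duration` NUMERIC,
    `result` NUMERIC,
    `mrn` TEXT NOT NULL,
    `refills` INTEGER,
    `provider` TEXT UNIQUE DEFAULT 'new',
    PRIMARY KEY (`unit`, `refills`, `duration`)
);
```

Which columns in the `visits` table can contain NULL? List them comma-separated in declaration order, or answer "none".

result, provider

- unit: part of the PRIMARY KEY, which implies NOT NULL → not nullable.
- visit_id: declared NOT NULL → not nullable.
- duration: part of the PRIMARY KEY, which implies NOT NULL → not nullable.
- result: no NOT NULL constraint applies → nullable.
- mrn: declared NOT NULL → not nullable.
- refills: part of the PRIMARY KEY, which implies NOT NULL → not nullable.
- provider: UNIQUE does not imply NOT NULL → nullable.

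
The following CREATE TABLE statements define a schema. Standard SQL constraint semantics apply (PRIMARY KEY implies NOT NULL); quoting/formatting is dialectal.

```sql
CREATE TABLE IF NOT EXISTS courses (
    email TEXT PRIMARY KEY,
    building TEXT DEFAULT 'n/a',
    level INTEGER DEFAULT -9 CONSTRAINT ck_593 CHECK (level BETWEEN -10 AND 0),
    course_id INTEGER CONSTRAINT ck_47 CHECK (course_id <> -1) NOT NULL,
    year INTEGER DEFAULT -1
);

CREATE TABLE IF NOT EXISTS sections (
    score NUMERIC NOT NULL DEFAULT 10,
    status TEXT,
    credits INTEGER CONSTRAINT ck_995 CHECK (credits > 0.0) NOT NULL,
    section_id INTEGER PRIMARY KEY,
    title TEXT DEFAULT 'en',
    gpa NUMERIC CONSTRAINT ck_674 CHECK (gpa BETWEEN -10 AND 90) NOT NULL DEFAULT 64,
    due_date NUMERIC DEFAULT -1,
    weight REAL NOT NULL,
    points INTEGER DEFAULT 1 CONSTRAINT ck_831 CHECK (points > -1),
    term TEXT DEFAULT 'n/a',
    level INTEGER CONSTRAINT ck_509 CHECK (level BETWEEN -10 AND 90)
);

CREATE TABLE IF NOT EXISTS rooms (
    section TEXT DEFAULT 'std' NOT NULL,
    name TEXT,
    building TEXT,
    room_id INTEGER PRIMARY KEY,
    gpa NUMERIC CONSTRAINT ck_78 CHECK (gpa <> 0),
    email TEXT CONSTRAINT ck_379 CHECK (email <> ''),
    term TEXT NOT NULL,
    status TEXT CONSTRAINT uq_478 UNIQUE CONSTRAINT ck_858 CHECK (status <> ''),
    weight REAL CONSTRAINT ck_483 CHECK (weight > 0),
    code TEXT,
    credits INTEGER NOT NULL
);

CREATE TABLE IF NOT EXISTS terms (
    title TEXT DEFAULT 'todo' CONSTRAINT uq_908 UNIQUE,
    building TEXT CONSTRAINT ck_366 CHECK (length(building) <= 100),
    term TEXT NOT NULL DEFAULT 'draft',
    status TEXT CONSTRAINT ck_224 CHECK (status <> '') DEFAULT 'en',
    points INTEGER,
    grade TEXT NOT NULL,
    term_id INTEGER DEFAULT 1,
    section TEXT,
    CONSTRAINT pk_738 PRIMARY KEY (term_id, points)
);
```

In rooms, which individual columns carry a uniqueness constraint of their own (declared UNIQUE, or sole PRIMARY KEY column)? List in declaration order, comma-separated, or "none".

room_id, status

- section: no UNIQUE or single-column PK constraint.
- name: no UNIQUE or single-column PK constraint.
- building: no UNIQUE or single-column PK constraint.
- room_id: single-column PRIMARY KEY → unique.
- gpa: no UNIQUE or single-column PK constraint.
- email: no UNIQUE or single-column PK constraint.
- term: no UNIQUE or single-column PK constraint.
- status: declared UNIQUE → unique.
- weight: no UNIQUE or single-column PK constraint.
- code: no UNIQUE or single-column PK constraint.
- credits: no UNIQUE or single-column PK constraint.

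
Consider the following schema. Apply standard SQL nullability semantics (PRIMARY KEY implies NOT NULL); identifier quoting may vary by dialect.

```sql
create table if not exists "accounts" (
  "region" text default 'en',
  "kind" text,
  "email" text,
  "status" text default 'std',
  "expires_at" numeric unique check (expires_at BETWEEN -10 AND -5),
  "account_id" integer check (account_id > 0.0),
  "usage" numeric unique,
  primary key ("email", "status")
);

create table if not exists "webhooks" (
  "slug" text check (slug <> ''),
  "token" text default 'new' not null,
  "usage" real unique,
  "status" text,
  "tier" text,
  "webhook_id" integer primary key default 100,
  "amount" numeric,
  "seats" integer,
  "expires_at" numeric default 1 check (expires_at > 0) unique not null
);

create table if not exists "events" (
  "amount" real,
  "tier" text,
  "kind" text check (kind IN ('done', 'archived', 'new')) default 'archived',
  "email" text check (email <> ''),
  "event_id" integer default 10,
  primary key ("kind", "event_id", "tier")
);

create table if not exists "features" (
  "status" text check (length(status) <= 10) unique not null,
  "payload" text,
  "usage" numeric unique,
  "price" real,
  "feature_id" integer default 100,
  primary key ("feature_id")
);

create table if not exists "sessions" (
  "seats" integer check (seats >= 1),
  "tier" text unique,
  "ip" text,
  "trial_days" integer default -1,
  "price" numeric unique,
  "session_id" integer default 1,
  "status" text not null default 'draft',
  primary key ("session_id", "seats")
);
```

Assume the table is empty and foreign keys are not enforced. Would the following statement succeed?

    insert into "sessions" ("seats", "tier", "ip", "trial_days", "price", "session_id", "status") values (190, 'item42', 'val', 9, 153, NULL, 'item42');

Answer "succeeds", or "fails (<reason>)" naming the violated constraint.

session_id is explicitly set to NULL, but session_id is part of the PRIMARY KEY (implied NOT NULL).

fails (NOT NULL on session_id)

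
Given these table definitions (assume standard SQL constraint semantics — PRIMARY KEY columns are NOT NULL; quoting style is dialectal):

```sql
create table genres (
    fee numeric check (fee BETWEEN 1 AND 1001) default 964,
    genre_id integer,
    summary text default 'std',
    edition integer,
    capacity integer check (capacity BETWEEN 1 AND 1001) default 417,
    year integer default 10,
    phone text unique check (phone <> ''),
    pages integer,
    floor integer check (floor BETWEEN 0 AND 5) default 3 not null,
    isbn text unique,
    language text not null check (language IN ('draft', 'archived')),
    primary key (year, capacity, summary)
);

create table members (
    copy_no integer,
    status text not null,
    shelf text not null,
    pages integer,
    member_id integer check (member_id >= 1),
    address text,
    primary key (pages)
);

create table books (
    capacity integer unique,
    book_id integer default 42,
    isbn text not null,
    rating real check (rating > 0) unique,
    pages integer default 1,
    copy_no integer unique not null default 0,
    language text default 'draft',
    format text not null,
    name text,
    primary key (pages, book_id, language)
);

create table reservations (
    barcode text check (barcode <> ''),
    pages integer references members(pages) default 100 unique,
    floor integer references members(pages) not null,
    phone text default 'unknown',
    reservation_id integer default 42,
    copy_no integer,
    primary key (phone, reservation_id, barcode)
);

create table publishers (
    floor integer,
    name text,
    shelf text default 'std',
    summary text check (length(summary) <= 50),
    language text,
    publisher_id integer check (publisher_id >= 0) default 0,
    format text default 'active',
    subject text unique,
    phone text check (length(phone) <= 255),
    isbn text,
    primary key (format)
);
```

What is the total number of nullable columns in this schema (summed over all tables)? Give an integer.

genres: 6 nullable (fee, genre_id, edition, phone, pages, isbn — PK (year, capacity, summary) and explicit NOT NULL columns excluded).
members: 3 nullable (copy_no, member_id, address — PK (pages) and explicit NOT NULL columns excluded).
books: 3 nullable (capacity, rating, name — PK (pages, book_id, language) and explicit NOT NULL columns excluded).
reservations: 2 nullable (pages, copy_no — PK (phone, reservation_id, barcode) and explicit NOT NULL columns excluded).
publishers: 9 nullable (floor, name, shelf, summary, language, publisher_id, subject, phone, isbn — PK (format) and explicit NOT NULL columns excluded).
Total: 6 + 3 + 3 + 2 + 9 = 23.

23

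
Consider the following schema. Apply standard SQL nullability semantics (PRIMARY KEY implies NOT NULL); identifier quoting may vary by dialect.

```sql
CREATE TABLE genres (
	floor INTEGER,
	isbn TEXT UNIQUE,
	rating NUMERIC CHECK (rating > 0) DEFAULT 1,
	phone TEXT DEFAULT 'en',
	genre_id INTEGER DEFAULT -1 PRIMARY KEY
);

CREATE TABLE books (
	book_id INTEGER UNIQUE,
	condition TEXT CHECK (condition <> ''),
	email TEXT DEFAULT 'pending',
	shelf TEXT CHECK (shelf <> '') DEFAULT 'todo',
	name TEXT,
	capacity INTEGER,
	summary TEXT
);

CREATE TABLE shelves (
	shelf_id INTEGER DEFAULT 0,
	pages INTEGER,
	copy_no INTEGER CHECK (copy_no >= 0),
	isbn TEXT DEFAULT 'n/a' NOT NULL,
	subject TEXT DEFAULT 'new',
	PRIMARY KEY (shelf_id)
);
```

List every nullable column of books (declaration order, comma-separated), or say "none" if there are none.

- book_id: UNIQUE does not imply NOT NULL → nullable.
- condition: CHECK does not forbid NULL (a CHECK constraint passes when its expression is NULL) → nullable.
- email: DEFAULT only fills an omitted column; an explicit NULL is still allowed → nullable.
- shelf: CHECK does not forbid NULL (a CHECK constraint passes when its expression is NULL) → nullable.
- name: no NOT NULL constraint applies → nullable.
- capacity: no NOT NULL constraint applies → nullable.
- summary: no NOT NULL constraint applies → nullable.

book_id, condition, email, shelf, name, capacity, summary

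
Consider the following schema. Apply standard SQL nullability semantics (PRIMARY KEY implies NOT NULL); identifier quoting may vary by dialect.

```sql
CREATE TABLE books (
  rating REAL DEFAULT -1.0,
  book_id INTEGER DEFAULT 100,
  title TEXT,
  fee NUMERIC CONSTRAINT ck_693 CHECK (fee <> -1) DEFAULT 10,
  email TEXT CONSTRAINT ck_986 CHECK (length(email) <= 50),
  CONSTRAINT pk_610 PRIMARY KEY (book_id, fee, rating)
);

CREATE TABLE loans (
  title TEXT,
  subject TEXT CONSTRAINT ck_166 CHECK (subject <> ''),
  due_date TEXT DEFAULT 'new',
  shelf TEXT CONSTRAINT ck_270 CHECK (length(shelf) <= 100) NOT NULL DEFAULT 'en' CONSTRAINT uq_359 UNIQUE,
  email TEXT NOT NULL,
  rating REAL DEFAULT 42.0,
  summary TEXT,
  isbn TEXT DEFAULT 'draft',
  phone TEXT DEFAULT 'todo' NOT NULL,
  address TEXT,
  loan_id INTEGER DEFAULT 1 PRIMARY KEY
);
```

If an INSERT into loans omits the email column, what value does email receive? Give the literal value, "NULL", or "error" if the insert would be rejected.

error

email has no DEFAULT clause.
Omitting it would insert NULL, but it is declared NOT NULL, so the INSERT fails.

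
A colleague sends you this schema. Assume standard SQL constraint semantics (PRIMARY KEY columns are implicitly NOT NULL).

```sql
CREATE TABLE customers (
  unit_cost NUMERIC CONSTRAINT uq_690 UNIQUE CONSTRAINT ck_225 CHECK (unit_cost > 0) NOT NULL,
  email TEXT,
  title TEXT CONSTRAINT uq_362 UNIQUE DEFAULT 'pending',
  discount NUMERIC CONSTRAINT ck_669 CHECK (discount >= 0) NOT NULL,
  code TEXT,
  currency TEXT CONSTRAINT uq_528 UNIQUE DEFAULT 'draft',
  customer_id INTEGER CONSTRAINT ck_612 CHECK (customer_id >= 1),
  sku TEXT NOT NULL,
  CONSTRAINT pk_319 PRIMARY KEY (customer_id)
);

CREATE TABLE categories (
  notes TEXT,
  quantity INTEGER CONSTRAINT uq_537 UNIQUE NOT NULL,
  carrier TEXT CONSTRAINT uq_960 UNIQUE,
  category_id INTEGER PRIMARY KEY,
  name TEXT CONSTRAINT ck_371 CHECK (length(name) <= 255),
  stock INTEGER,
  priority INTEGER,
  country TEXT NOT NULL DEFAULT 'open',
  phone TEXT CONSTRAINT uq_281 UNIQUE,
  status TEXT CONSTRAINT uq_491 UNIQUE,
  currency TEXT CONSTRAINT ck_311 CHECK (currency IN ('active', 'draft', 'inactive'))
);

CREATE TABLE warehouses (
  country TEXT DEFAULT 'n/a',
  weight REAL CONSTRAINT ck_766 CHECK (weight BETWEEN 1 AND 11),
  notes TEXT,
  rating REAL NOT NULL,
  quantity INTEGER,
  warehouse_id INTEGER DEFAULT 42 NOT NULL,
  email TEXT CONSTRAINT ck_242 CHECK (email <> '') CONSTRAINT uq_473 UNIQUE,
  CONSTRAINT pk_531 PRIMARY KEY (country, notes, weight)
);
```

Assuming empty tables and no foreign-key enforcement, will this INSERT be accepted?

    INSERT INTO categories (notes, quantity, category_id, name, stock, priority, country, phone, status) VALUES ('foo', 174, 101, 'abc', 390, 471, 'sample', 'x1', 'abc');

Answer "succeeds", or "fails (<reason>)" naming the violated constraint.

succeeds

NOT NULL columns: category_id is supplied; country is supplied; quantity is supplied.
CHECK constraints: 'abc' satisfies (length(name) <= 255).
No constraint is violated.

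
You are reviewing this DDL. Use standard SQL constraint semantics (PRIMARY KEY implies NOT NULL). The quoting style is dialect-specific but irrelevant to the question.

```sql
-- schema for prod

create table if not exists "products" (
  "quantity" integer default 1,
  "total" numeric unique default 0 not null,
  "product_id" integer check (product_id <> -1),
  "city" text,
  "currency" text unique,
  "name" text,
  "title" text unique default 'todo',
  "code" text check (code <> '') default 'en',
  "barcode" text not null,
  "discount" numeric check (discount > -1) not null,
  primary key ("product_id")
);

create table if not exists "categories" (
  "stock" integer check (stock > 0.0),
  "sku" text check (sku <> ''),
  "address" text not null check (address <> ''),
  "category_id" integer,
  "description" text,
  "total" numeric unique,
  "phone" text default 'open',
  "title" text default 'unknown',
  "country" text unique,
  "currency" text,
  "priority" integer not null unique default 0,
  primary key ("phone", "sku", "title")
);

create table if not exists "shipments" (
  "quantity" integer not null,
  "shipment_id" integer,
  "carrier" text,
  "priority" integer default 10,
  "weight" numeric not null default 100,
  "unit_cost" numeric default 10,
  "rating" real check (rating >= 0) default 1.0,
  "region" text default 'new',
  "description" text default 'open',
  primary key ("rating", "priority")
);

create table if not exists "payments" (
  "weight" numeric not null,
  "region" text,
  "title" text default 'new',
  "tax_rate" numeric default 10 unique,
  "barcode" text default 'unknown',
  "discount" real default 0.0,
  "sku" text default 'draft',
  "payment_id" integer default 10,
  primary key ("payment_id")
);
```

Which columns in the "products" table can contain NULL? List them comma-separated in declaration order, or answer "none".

quantity, city, currency, name, title, code

- quantity: DEFAULT only fills an omitted column; an explicit NULL is still allowed → nullable.
- total: declared NOT NULL → not nullable.
- product_id: part of the PRIMARY KEY, which implies NOT NULL → not nullable.
- city: no NOT NULL constraint applies → nullable.
- currency: UNIQUE does not imply NOT NULL → nullable.
- name: no NOT NULL constraint applies → nullable.
- title: UNIQUE does not imply NOT NULL → nullable.
- code: CHECK does not forbid NULL (a CHECK constraint passes when its expression is NULL) → nullable.
- barcode: declared NOT NULL → not nullable.
- discount: declared NOT NULL → not nullable.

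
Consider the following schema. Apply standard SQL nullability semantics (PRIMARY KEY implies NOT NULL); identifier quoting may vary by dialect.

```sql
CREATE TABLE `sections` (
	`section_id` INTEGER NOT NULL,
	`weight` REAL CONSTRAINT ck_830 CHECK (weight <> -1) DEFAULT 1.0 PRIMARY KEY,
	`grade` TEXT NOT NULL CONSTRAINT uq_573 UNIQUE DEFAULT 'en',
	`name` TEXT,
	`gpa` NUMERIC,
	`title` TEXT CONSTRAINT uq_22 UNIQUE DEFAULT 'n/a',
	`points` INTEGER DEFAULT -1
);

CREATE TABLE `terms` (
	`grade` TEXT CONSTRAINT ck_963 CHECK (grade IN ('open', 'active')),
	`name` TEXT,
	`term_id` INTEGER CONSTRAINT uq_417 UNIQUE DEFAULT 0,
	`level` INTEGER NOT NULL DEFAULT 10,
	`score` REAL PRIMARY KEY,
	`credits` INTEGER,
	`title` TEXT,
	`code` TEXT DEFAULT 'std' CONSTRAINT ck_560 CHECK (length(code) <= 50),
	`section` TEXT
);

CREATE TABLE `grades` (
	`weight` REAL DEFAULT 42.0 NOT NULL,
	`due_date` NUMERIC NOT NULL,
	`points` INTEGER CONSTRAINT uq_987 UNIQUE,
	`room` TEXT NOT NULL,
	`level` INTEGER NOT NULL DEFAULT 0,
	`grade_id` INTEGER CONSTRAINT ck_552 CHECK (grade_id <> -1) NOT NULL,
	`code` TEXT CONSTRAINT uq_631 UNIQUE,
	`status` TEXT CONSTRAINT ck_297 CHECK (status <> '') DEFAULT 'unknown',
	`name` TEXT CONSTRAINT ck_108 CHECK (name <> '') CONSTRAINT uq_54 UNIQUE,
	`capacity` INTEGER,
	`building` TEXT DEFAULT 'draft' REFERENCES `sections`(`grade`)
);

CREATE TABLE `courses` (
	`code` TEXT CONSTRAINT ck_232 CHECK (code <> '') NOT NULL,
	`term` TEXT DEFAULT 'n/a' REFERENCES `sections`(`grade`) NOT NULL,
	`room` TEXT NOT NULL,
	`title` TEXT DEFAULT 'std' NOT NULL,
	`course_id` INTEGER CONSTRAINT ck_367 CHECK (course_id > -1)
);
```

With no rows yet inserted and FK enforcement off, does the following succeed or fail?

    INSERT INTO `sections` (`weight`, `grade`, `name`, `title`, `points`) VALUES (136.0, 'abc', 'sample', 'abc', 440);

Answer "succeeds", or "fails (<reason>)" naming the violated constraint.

fails (NOT NULL on section_id)

section_id is omitted from the column list and has no DEFAULT, so it would receive NULL.
But section_id is declared NOT NULL.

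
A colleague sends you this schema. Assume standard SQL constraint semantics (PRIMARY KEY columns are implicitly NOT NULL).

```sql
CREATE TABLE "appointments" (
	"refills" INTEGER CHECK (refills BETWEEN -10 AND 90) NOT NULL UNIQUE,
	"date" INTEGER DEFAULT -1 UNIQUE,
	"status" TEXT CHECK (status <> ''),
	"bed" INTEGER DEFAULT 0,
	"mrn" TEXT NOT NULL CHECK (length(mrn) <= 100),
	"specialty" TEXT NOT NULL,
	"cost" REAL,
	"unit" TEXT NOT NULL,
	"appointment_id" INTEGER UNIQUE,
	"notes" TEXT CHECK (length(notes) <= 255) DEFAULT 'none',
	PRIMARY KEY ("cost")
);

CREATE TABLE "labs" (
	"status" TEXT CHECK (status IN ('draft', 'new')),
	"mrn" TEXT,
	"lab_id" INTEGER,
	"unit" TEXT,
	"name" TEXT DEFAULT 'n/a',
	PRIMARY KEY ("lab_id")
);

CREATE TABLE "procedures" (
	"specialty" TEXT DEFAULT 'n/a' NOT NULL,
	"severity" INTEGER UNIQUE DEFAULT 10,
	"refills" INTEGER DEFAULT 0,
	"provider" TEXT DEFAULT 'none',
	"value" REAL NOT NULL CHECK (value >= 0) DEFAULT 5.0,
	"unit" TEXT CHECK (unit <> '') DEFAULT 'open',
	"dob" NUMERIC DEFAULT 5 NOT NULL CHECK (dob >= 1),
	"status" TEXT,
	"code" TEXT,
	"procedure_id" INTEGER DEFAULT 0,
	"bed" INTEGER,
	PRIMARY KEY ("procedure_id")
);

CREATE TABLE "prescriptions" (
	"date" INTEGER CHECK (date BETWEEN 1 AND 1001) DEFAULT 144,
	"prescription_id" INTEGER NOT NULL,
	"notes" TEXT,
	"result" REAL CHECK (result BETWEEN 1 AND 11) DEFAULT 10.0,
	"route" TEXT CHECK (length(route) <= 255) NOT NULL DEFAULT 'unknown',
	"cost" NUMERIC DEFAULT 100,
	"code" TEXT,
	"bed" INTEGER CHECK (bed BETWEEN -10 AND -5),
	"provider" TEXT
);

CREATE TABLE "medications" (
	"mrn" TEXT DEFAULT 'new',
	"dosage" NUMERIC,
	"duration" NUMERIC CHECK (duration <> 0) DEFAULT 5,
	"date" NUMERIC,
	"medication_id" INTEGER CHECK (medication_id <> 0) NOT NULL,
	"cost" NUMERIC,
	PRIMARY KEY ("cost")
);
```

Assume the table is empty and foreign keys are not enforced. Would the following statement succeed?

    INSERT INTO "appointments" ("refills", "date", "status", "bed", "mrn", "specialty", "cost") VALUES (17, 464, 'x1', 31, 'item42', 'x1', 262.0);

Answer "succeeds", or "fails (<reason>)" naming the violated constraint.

unit is omitted from the column list and has no DEFAULT, so it would receive NULL.
But unit is declared NOT NULL.

fails (NOT NULL on unit)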